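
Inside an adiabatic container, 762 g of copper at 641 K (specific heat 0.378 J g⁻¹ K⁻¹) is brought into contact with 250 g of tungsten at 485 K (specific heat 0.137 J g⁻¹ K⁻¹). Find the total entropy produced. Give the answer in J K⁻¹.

ΔS_total = 1.11 J/K

Energy balance: T_f = (m₁c₁T₁ + m₂c₂T₂)/(m₁c₁ + m₂c₂) = 624.42 K.
ΔS₁ = m₁c₁ ln(T_f/T₁) = 288.036 × ln(624.42/641) = -7.548 J/K.
ΔS₂ = m₂c₂ ln(T_f/T₂) = 34.25 × ln(624.42/485) = 8.654 J/K.
ΔS_total = -7.548 + 8.654 = 1.11 J/K.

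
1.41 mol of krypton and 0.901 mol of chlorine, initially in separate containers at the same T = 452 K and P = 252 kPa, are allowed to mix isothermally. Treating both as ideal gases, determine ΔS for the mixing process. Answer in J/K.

Mole fractions: x_A = 1.41/2.31 = 0.61, x_B = 0.39.
ΔS_mix = −R(n_A ln x_A + n_B ln x_B) = −8.314 × (1.41 ln 0.61 + 0.901 ln 0.39) = 12.8 J/K.

ΔS_mix = 12.8 J/K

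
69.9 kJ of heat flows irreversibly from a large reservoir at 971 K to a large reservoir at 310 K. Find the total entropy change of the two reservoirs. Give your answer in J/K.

ΔS_total = 153 J/K

ΔS_hot = −Q/T_H = −69900/971 = -71.988 J/K and ΔS_cold = +Q/T_C = 69900/310 = 225.48 J/K.
ΔS_total = -71.988 + 225.48 = 153 J/K, positive as the second law requires.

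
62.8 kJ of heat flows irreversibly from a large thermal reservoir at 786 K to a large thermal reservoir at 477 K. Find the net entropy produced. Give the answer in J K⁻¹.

ΔS_hot = −Q/T_H = −62800/786 = -79.9 J/K and ΔS_cold = +Q/T_C = 62800/477 = 131.7 J/K.
ΔS_total = -79.9 + 131.7 = 51.8 J/K, positive as the second law requires.

ΔS_total = 51.8 J/K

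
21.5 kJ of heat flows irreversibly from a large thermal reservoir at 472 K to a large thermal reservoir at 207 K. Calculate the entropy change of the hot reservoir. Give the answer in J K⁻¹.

ΔS_hot = -45.6 J/K

The hot reservoir loses heat Q, so ΔS_hot = −Q/T_H = −21500/472 = -45.6 J/K.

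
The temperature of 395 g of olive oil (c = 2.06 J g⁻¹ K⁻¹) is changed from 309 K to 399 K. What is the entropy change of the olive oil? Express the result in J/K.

ΔS = 208 J/K

ΔS = ∫dQ_rev/T = m c ln(T₂/T₁) = 395 × 2.06 × ln(399/309) = 208 J/K.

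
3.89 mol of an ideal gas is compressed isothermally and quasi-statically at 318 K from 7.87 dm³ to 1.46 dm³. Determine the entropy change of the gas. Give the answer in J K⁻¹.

For an isothermal ideal gas ΔS_gas = nR ln(V₂/V₁) = 3.89 × 8.314 × ln(1.46/7.87) = -54.5 J/K.

ΔS_gas = -54.5 J/K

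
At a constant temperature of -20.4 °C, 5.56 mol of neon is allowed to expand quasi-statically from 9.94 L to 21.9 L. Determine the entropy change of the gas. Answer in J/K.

ΔS_gas = 36.5 J/K

For an isothermal ideal gas ΔS_gas = nR ln(V₂/V₁) = 5.56 × 8.314 × ln(21.9/9.94) = 36.5 J/K.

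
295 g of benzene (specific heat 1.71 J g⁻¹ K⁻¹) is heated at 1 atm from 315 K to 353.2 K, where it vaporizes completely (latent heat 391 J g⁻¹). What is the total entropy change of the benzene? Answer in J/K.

Warming step: ΔS₁ = m c ln(T_tr/T_i) = 295 × 1.71 × ln(353.2/315) = 57.74 J/K.
Phase change: ΔS₂ = +mL/T_tr = 295 × 391 / 353.2 = 326.6 J/K.
ΔS_total = (57.74) + (326.6) = 384 J/K.

ΔS = 384 J/K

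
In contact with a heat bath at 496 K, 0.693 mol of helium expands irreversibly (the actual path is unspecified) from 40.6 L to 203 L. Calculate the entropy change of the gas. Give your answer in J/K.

ΔS_gas = 9.27 J/K

Entropy is a state function, so ΔS_gas depends only on the end states.
For an isothermal ideal gas ΔS_gas = nR ln(V₂/V₁) = 0.693 × 8.314 × ln(203/40.6) = 9.27 J/K.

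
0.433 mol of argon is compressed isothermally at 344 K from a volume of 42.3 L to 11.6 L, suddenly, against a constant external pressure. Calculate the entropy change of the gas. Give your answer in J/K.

Entropy is a state function, so ΔS_gas depends only on the end states.
For an isothermal ideal gas ΔS_gas = nR ln(V₂/V₁) = 0.433 × 8.314 × ln(11.6/42.3) = -4.66 J/K.

ΔS_gas = -4.66 J/K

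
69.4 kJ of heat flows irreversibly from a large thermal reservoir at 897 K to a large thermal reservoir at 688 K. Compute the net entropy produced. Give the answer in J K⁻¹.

ΔS_hot = −Q/T_H = −69400/897 = -77.37 J/K and ΔS_cold = +Q/T_C = 69400/688 = 100.9 J/K.
ΔS_total = -77.37 + 100.9 = 23.5 J/K, positive as the second law requires.

ΔS_total = 23.5 J/K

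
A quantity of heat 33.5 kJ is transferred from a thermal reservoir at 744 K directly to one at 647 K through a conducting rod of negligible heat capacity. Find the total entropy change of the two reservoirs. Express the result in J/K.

ΔS_hot = −Q/T_H = −33500/744 = -45.03 J/K and ΔS_cold = +Q/T_C = 33500/647 = 51.78 J/K.
ΔS_total = -45.03 + 51.78 = 6.75 J/K, positive as the second law requires.

ΔS_total = 6.75 J/K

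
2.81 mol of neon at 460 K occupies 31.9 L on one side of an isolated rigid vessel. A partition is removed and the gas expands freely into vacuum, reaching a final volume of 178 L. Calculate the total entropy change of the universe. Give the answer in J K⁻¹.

No heat is exchanged and no work is done, so the ideal-gas temperature stays constant.
Entropy is a state function; using a reversible isothermal path, ΔS_gas = nR ln(V₂/V₁) = 2.81 × 8.314 × ln(178/31.9) = 40.2 J/K.
The insulated surroundings exchange no heat, so ΔS_surr = 0 and ΔS_universe = ΔS_gas.

ΔS_universe = 40.2 J/K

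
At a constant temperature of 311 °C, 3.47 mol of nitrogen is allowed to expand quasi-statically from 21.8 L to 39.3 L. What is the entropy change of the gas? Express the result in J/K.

For an isothermal ideal gas ΔS_gas = nR ln(V₂/V₁) = 3.47 × 8.314 × ln(39.3/21.8) = 17 J/K.

ΔS_gas = 17 J/K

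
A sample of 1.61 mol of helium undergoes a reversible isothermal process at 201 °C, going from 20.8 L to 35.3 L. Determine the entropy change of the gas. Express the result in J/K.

ΔS_gas = 7.08 J/K

For an isothermal ideal gas ΔS_gas = nR ln(V₂/V₁) = 1.61 × 8.314 × ln(35.3/20.8) = 7.08 J/K.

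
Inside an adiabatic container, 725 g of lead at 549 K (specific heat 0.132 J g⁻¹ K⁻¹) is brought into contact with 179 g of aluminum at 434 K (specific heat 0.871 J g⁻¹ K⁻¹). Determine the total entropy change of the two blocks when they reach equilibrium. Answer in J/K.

Energy balance: T_f = (m₁c₁T₁ + m₂c₂T₂)/(m₁c₁ + m₂c₂) = 477.74 K.
ΔS₁ = m₁c₁ ln(T_f/T₁) = 95.7 × ln(477.74/549) = -13.305 J/K.
ΔS₂ = m₂c₂ ln(T_f/T₂) = 155.909 × ln(477.74/434) = 14.971 J/K.
ΔS_total = -13.305 + 14.971 = 1.67 J/K.

ΔS_total = 1.67 J/K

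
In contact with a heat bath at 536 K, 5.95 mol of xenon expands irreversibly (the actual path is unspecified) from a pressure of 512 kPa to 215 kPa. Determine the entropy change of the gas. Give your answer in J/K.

Entropy is a state function, so ΔS_gas depends only on the end states.
For an isothermal ideal gas ΔS_gas = nR ln(P₁/P₂) = 5.95 × 8.314 × ln(512/215) = 42.9 J/K.

ΔS_gas = 42.9 J/K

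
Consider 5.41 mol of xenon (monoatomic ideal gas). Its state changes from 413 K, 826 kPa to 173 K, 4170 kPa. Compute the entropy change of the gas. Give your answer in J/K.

ΔS = -171 J/K

ΔS = nC_p ln(T₂/T₁) − nR ln(P₂/P₁), with C_p = 5R/2 = 20.79 J mol⁻¹ K⁻¹ for a monoatomic ideal gas.
ΔS = 5.41 × [20.79 × ln(173/413) − 8.314 × ln(4170/826)] = -171 J/K.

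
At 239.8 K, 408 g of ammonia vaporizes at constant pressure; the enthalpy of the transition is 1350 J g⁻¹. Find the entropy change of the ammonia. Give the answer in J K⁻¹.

ΔS = 2300 J/K

Heat absorbed by the substance: Q = mL = 408 × 1350 = 550800 J.
At constant T, ΔS = Q_rev/T = 550800 / 239.8 = 2300 J/K.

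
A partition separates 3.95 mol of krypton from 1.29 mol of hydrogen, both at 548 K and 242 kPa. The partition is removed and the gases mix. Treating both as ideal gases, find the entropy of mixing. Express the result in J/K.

ΔS_mix = 24.3 J/K

Mole fractions: x_A = 3.95/5.24 = 0.754, x_B = 0.246.
ΔS_mix = −R(n_A ln x_A + n_B ln x_B) = −8.314 × (3.95 ln 0.754 + 1.29 ln 0.246) = 24.3 J/K.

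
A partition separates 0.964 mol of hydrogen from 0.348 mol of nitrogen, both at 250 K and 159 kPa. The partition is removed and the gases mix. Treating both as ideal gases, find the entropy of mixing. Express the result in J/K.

Mole fractions: x_A = 0.964/1.31 = 0.735, x_B = 0.265.
ΔS_mix = −R(n_A ln x_A + n_B ln x_B) = −8.314 × (0.964 ln 0.735 + 0.348 ln 0.265) = 6.31 J/K.

ΔS_mix = 6.31 J/K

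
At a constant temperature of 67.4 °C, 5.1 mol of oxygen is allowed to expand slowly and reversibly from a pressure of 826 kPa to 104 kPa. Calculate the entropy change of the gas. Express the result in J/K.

For an isothermal ideal gas ΔS_gas = nR ln(P₁/P₂) = 5.1 × 8.314 × ln(826/104) = 87.9 J/K.

ΔS_gas = 87.9 J/K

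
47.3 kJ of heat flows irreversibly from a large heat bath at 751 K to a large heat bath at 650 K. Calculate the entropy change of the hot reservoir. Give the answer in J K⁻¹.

The hot reservoir loses heat Q, so ΔS_hot = −Q/T_H = −47300/751 = -63 J/K.

ΔS_hot = -63 J/K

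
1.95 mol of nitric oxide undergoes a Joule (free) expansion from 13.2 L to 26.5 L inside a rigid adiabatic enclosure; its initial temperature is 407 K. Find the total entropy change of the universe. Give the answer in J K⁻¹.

ΔS_universe = 11.3 J/K

No heat is exchanged and no work is done, so the ideal-gas temperature stays constant.
Entropy is a state function; using a reversible isothermal path, ΔS_gas = nR ln(V₂/V₁) = 1.95 × 8.314 × ln(26.5/13.2) = 11.3 J/K.
The insulated surroundings exchange no heat, so ΔS_surr = 0 and ΔS_universe = ΔS_gas.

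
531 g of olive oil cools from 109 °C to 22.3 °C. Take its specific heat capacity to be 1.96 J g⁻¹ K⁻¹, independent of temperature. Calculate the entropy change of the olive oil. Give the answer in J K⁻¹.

In kelvin: T₁ = 382.15 K, T₂ = 295.45 K. ΔS = ∫dQ_rev/T = m c ln(T₂/T₁) = 531 × 1.96 × ln(295.45/382.15) = -268 J/K.

ΔS = -268 J/K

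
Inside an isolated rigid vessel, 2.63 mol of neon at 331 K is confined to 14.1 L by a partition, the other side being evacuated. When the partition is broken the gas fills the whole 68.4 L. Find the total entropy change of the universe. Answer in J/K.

ΔS_universe = 34.5 J/K

No heat is exchanged and no work is done, so the ideal-gas temperature stays constant.
Entropy is a state function; using a reversible isothermal path, ΔS_gas = nR ln(V₂/V₁) = 2.63 × 8.314 × ln(68.4/14.1) = 34.5 J/K.
The insulated surroundings exchange no heat, so ΔS_surr = 0 and ΔS_universe = ΔS_gas.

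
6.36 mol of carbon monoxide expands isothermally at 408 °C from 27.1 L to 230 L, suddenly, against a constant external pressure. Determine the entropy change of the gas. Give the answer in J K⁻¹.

ΔS_gas = 113 J/K

Entropy is a state function, so ΔS_gas depends only on the end states.
For an isothermal ideal gas ΔS_gas = nR ln(V₂/V₁) = 6.36 × 8.314 × ln(230/27.1) = 113 J/K.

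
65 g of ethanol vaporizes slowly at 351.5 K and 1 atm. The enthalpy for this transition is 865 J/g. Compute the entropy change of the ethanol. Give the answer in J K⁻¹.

ΔS = 160 J/K

Heat absorbed by the substance: Q = mL = 65 × 865 = 56225 J.
At constant T, ΔS = Q_rev/T = 56225 / 351.5 = 160 J/K.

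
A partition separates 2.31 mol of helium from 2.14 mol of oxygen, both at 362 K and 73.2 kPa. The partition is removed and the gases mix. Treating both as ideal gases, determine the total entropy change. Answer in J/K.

Mole fractions: x_A = 2.31/4.45 = 0.519, x_B = 0.481.
ΔS_mix = −R(n_A ln x_A + n_B ln x_B) = −8.314 × (2.31 ln 0.519 + 2.14 ln 0.481) = 25.6 J/K.

ΔS_mix = 25.6 J/K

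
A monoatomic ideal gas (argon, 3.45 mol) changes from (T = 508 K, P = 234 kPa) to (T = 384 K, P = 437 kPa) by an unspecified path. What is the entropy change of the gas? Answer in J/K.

ΔS = nC_p ln(T₂/T₁) − nR ln(P₂/P₁), with C_p = 5R/2 = 20.79 J mol⁻¹ K⁻¹ for a monoatomic ideal gas.
ΔS = 3.45 × [20.79 × ln(384/508) − 8.314 × ln(437/234)] = -38 J/K.

ΔS = -38 J/K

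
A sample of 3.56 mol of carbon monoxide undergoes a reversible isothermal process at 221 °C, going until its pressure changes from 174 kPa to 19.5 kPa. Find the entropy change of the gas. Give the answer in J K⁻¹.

ΔS_gas = 64.8 J/K

For an isothermal ideal gas ΔS_gas = nR ln(P₁/P₂) = 3.56 × 8.314 × ln(174/19.5) = 64.8 J/K.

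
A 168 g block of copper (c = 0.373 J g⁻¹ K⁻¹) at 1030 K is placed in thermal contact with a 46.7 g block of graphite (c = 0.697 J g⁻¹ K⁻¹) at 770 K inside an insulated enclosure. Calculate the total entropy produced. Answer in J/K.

Energy balance: T_f = (m₁c₁T₁ + m₂c₂T₂)/(m₁c₁ + m₂c₂) = 941.12 K.
ΔS₁ = m₁c₁ ln(T_f/T₁) = 62.664 × ln(941.12/1030) = -5.655 J/K.
ΔS₂ = m₂c₂ ln(T_f/T₂) = 32.5499 × ln(941.12/770) = 6.532 J/K.
ΔS_total = -5.655 + 6.532 = 0.877 J/K.

ΔS_total = 0.877 J/K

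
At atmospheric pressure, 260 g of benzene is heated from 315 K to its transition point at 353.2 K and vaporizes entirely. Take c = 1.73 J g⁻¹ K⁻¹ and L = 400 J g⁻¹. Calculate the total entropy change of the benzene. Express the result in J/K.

Warming step: ΔS₁ = m c ln(T_tr/T_i) = 260 × 1.73 × ln(353.2/315) = 51.48 J/K.
Phase change: ΔS₂ = +mL/T_tr = 260 × 400 / 353.2 = 294.5 J/K.
ΔS_total = (51.48) + (294.5) = 346 J/K.

ΔS = 346 J/K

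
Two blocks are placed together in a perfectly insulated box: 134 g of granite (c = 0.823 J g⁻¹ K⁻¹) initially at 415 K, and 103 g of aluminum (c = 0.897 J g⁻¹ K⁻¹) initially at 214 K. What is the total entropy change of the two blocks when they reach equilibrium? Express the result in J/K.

ΔS_total = 10.6 J/K

Energy balance: T_f = (m₁c₁T₁ + m₂c₂T₂)/(m₁c₁ + m₂c₂) = 323.37 K.
ΔS₁ = m₁c₁ ln(T_f/T₁) = 110.282 × ln(323.37/415) = -27.51 J/K.
ΔS₂ = m₂c₂ ln(T_f/T₂) = 92.391 × ln(323.37/214) = 38.14 J/K.
ΔS_total = -27.51 + 38.14 = 10.6 J/K.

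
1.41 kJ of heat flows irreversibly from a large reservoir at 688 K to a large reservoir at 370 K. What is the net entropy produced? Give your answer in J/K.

ΔS_total = 1.76 J/K

ΔS_hot = −Q/T_H = −1410/688 = -2.049 J/K and ΔS_cold = +Q/T_C = 1410/370 = 3.811 J/K.
ΔS_total = -2.049 + 3.811 = 1.76 J/K, positive as the second law requires.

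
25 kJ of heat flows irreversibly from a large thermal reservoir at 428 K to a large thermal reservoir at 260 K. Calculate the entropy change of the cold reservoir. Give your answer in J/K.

ΔS_cold = 96.2 J/K

The cold reservoir gains heat Q, so ΔS_cold = +Q/T_C = 25000/260 = 96.2 J/K.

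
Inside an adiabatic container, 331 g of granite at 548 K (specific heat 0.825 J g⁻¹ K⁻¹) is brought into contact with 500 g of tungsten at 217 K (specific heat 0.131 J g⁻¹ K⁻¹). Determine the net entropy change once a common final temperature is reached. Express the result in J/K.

Energy balance: T_f = (m₁c₁T₁ + m₂c₂T₂)/(m₁c₁ + m₂c₂) = 483.97 K.
ΔS₁ = m₁c₁ ln(T_f/T₁) = 273.075 × ln(483.97/548) = -33.93 J/K.
ΔS₂ = m₂c₂ ln(T_f/T₂) = 65.5 × ln(483.97/217) = 52.54 J/K.
ΔS_total = -33.93 + 52.54 = 18.6 J/K.

ΔS_total = 18.6 J/K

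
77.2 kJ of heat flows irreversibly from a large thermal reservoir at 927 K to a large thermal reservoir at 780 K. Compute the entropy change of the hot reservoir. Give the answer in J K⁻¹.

ΔS_hot = -83.3 J/K

The hot reservoir loses heat Q, so ΔS_hot = −Q/T_H = −77200/927 = -83.3 J/K.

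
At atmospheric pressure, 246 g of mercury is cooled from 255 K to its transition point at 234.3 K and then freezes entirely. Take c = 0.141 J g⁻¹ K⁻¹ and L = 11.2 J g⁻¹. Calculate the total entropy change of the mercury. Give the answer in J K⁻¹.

Cooling step: ΔS₁ = m c ln(T_tr/T_i) = 246 × 0.141 × ln(234.3/255) = -2.937 J/K.
Phase change: ΔS₂ = −mL/T_tr = −246 × 11.2 / 234.3 = -11.76 J/K.
ΔS_total = (-2.937) + (-11.76) = -14.7 J/K.

ΔS = -14.7 J/K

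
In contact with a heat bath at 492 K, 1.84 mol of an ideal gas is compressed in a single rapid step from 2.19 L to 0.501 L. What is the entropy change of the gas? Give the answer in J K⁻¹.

ΔS_gas = -22.6 J/K

Entropy is a state function, so ΔS_gas depends only on the end states.
For an isothermal ideal gas ΔS_gas = nR ln(V₂/V₁) = 1.84 × 8.314 × ln(0.501/2.19) = -22.6 J/K.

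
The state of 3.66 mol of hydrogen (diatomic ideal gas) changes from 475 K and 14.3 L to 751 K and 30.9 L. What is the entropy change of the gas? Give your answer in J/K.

Entropy is a state function: ΔS = nC_V ln(T₂/T₁) + nR ln(V₂/V₁), with C_V = 5R/2 = 20.79 J mol⁻¹ K⁻¹ for a diatomic ideal gas.
ΔS = 3.66 × [20.79 × ln(751/475) + 8.314 × ln(30.9/14.3)] = 58.3 J/K.

ΔS = 58.3 J/K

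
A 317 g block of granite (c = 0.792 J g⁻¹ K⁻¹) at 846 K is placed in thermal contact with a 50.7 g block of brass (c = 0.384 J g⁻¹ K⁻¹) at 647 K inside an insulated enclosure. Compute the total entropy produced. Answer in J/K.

Energy balance: T_f = (m₁c₁T₁ + m₂c₂T₂)/(m₁c₁ + m₂c₂) = 831.68 K.
ΔS₁ = m₁c₁ ln(T_f/T₁) = 251.064 × ln(831.68/846) = -4.2864 J/K.
ΔS₂ = m₂c₂ ln(T_f/T₂) = 19.4688 × ln(831.68/647) = 4.8886 J/K.
ΔS_total = -4.2864 + 4.8886 = 0.602 J/K.

ΔS_total = 0.602 J/K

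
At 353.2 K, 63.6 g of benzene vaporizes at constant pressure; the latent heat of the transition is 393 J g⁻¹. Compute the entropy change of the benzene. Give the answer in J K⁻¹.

Heat absorbed by the substance: Q = mL = 63.6 × 393 = 24994.8 J.
At constant T, ΔS = Q_rev/T = 24994.8 / 353.2 = 70.8 J/K.

ΔS = 70.8 J/K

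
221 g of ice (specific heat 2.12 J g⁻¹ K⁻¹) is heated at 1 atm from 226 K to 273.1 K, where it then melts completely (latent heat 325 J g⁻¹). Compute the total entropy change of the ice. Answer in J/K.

ΔS = 352 J/K

Warming step: ΔS₁ = m c ln(T_tr/T_i) = 221 × 2.12 × ln(273.1/226) = 88.69 J/K.
Phase change: ΔS₂ = +mL/T_tr = 221 × 325 / 273.1 = 263 J/K.
ΔS_total = (88.69) + (263) = 352 J/K.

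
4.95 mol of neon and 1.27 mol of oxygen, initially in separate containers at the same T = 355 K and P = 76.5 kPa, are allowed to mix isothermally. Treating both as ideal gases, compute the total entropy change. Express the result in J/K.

ΔS_mix = 26.2 J/K

Mole fractions: x_A = 4.95/6.22 = 0.796, x_B = 0.204.
ΔS_mix = −R(n_A ln x_A + n_B ln x_B) = −8.314 × (4.95 ln 0.796 + 1.27 ln 0.204) = 26.2 J/K.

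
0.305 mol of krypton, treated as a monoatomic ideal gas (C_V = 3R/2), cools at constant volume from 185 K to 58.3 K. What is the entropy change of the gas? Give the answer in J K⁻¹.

ΔS = -4.39 J/K

At constant volume, ΔS = nC_V ln(T₂/T₁) with C_V = 3R/2 = 12.47 J mol⁻¹ K⁻¹.
ΔS = 0.305 × 12.47 × ln(58.3/185) = -4.39 J/K.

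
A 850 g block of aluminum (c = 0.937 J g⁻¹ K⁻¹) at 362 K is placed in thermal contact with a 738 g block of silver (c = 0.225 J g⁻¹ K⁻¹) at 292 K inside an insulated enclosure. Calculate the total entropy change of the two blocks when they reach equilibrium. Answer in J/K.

Energy balance: T_f = (m₁c₁T₁ + m₂c₂T₂)/(m₁c₁ + m₂c₂) = 349.92 K.
ΔS₁ = m₁c₁ ln(T_f/T₁) = 796.45 × ln(349.92/362) = -27.02 J/K.
ΔS₂ = m₂c₂ ln(T_f/T₂) = 166.05 × ln(349.92/292) = 30.05 J/K.
ΔS_total = -27.02 + 30.05 = 3.03 J/K.

ΔS_total = 3.03 J/K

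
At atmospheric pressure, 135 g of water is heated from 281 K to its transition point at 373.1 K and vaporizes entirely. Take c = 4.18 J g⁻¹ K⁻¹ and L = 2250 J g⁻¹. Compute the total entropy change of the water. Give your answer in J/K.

ΔS = 974 J/K

Warming step: ΔS₁ = m c ln(T_tr/T_i) = 135 × 4.18 × ln(373.1/281) = 160 J/K.
Phase change: ΔS₂ = +mL/T_tr = 135 × 2250 / 373.1 = 814.1 J/K.
ΔS_total = (160) + (814.1) = 974 J/K.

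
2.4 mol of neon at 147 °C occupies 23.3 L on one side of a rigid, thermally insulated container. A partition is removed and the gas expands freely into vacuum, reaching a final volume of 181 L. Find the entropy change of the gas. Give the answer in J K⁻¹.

ΔS_gas = 40.9 J/K

For an ideal gas in free expansion Q = 0 and W = 0, so T is unchanged.
Entropy is a state function; using a reversible isothermal path, ΔS_gas = nR ln(V₂/V₁) = 2.4 × 8.314 × ln(181/23.3) = 40.9 J/K.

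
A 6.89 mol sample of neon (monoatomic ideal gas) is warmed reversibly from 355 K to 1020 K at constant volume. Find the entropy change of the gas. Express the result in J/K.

ΔS = 90.7 J/K

At constant volume, ΔS = nC_V ln(T₂/T₁) with C_V = 3R/2 = 12.47 J mol⁻¹ K⁻¹.
ΔS = 6.89 × 12.47 × ln(1020/355) = 90.7 J/K.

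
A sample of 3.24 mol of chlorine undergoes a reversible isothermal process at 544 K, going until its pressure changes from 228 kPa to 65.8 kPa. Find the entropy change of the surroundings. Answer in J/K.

ΔS_surr = -33.5 J/K

For an isothermal ideal gas ΔS_gas = nR ln(P₁/P₂) = 3.24 × 8.314 × ln(228/65.8) = 33.5 J/K.
The process is reversible, so ΔS_surr = −ΔS_gas = -33.5 J/K and ΔS_universe = 0.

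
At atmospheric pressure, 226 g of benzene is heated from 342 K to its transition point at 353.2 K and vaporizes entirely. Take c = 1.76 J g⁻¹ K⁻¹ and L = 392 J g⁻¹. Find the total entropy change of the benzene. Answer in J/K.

Warming step: ΔS₁ = m c ln(T_tr/T_i) = 226 × 1.76 × ln(353.2/342) = 12.82 J/K.
Phase change: ΔS₂ = +mL/T_tr = 226 × 392 / 353.2 = 250.8 J/K.
ΔS_total = (12.82) + (250.8) = 264 J/K.

ΔS = 264 J/K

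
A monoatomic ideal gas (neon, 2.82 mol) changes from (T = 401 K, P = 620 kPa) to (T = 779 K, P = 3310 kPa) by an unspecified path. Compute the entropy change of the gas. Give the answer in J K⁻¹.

ΔS = nC_p ln(T₂/T₁) − nR ln(P₂/P₁), with C_p = 5R/2 = 20.79 J mol⁻¹ K⁻¹ for a monoatomic ideal gas.
ΔS = 2.82 × [20.79 × ln(779/401) − 8.314 × ln(3310/620)] = -0.348 J/K.

ΔS = -0.348 J/K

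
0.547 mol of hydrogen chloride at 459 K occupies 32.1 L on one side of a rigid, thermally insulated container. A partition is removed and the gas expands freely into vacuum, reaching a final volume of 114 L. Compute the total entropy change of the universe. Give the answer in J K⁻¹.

ΔS_universe = 5.76 J/K

For an ideal gas in free expansion Q = 0 and W = 0, so T is unchanged.
Entropy is a state function; using a reversible isothermal path, ΔS_gas = nR ln(V₂/V₁) = 0.547 × 8.314 × ln(114/32.1) = 5.76 J/K.
The insulated surroundings exchange no heat, so ΔS_surr = 0 and ΔS_universe = ΔS_gas.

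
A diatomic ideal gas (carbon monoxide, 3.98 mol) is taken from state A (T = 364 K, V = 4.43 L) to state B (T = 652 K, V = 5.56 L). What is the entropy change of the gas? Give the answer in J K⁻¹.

ΔS = 55.7 J/K

Entropy is a state function: ΔS = nC_V ln(T₂/T₁) + nR ln(V₂/V₁), with C_V = 5R/2 = 20.79 J mol⁻¹ K⁻¹ for a diatomic ideal gas.
ΔS = 3.98 × [20.79 × ln(652/364) + 8.314 × ln(5.56/4.43)] = 55.7 J/K.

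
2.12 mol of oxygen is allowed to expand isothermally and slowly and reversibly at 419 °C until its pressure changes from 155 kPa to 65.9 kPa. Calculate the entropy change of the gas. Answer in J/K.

For an isothermal ideal gas ΔS_gas = nR ln(P₁/P₂) = 2.12 × 8.314 × ln(155/65.9) = 15.1 J/K.

ΔS_gas = 15.1 J/K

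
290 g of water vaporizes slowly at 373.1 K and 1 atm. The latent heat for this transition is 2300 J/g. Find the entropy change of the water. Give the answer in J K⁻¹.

Heat absorbed by the substance: Q = mL = 290 × 2300 = 667000 J.
At constant T, ΔS = Q_rev/T = 667000 / 373.1 = 1790 J/K.

ΔS = 1790 J/K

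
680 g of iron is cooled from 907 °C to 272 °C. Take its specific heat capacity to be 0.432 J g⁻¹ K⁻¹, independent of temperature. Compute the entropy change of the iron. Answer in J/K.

ΔS = -227 J/K

In kelvin: T₁ = 1180.15 K, T₂ = 545.15 K. ΔS = ∫dQ_rev/T = m c ln(T₂/T₁) = 680 × 0.432 × ln(545.15/1180.15) = -227 J/K.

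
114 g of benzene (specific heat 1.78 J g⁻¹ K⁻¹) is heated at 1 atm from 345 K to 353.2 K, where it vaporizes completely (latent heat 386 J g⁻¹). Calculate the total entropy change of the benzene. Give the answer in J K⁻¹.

Warming step: ΔS₁ = m c ln(T_tr/T_i) = 114 × 1.78 × ln(353.2/345) = 4.767 J/K.
Phase change: ΔS₂ = +mL/T_tr = 114 × 386 / 353.2 = 124.6 J/K.
ΔS_total = (4.767) + (124.6) = 129 J/K.

ΔS = 129 J/K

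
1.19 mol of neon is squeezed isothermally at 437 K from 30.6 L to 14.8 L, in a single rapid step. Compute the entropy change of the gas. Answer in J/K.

ΔS_gas = -7.19 J/K

Entropy is a state function, so ΔS_gas depends only on the end states.
For an isothermal ideal gas ΔS_gas = nR ln(V₂/V₁) = 1.19 × 8.314 × ln(14.8/30.6) = -7.19 J/K.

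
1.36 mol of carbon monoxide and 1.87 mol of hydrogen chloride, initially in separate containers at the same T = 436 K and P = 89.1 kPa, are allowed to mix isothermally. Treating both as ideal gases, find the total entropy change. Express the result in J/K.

Mole fractions: x_A = 1.36/3.23 = 0.421, x_B = 0.579.
ΔS_mix = −R(n_A ln x_A + n_B ln x_B) = −8.314 × (1.36 ln 0.421 + 1.87 ln 0.579) = 18.3 J/K.

ΔS_mix = 18.3 J/K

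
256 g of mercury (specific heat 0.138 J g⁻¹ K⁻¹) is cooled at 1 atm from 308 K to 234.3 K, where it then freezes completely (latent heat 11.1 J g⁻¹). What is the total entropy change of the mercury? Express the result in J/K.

ΔS = -21.8 J/K

Cooling step: ΔS₁ = m c ln(T_tr/T_i) = 256 × 0.138 × ln(234.3/308) = -9.662 J/K.
Phase change: ΔS₂ = −mL/T_tr = −256 × 11.1 / 234.3 = -12.13 J/K.
ΔS_total = (-9.662) + (-12.13) = -21.8 J/K.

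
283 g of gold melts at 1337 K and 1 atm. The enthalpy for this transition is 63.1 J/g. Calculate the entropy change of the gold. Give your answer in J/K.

Heat absorbed by the substance: Q = mL = 283 × 63.1 = 17857.3 J.
At constant T, ΔS = Q_rev/T = 17857.3 / 1337 = 13.4 J/K.

ΔS = 13.4 J/K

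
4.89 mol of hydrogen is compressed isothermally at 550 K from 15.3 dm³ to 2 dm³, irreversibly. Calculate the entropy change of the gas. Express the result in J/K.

ΔS_gas = -82.7 J/K

Entropy is a state function, so ΔS_gas depends only on the end states.
For an isothermal ideal gas ΔS_gas = nR ln(V₂/V₁) = 4.89 × 8.314 × ln(2/15.3) = -82.7 J/K.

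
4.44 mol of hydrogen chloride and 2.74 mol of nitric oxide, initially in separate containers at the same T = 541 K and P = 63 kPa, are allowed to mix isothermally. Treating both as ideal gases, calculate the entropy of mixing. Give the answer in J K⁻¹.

Mole fractions: x_A = 4.44/7.18 = 0.618, x_B = 0.382.
ΔS_mix = −R(n_A ln x_A + n_B ln x_B) = −8.314 × (4.44 ln 0.618 + 2.74 ln 0.382) = 39.7 J/K.

ΔS_mix = 39.7 J/K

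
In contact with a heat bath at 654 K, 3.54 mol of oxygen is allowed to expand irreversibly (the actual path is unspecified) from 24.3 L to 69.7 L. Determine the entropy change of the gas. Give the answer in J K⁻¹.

Entropy is a state function, so ΔS_gas depends only on the end states.
For an isothermal ideal gas ΔS_gas = nR ln(V₂/V₁) = 3.54 × 8.314 × ln(69.7/24.3) = 31 J/K.

ΔS_gas = 31 J/K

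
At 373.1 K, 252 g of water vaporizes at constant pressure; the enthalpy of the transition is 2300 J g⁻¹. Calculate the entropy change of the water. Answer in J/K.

Heat absorbed by the substance: Q = mL = 252 × 2300 = 579600 J.
At constant T, ΔS = Q_rev/T = 579600 / 373.1 = 1550 J/K.

ΔS = 1550 J/K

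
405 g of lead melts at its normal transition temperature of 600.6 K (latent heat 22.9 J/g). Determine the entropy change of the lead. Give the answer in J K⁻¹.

ΔS = 15.4 J/K

Heat absorbed by the substance: Q = mL = 405 × 22.9 = 9274.5 J.
At constant T, ΔS = Q_rev/T = 9274.5 / 600.6 = 15.4 J/K.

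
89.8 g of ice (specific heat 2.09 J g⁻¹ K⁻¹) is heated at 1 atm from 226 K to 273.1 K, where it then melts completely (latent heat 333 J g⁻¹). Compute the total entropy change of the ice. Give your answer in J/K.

ΔS = 145 J/K

Warming step: ΔS₁ = m c ln(T_tr/T_i) = 89.8 × 2.09 × ln(273.1/226) = 35.53 J/K.
Phase change: ΔS₂ = +mL/T_tr = 89.8 × 333 / 273.1 = 109.5 J/K.
ΔS_total = (35.53) + (109.5) = 145 J/K.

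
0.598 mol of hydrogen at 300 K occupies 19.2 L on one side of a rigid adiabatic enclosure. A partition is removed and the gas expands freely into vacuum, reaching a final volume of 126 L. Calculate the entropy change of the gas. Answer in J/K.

ΔS_gas = 9.35 J/K

No heat is exchanged and no work is done, so the ideal-gas temperature stays constant.
Entropy is a state function; using a reversible isothermal path, ΔS_gas = nR ln(V₂/V₁) = 0.598 × 8.314 × ln(126/19.2) = 9.35 J/K.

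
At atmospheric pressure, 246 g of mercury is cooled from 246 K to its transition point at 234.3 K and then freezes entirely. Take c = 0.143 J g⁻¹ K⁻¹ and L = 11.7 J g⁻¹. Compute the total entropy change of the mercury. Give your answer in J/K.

ΔS = -14 J/K

Cooling step: ΔS₁ = m c ln(T_tr/T_i) = 246 × 0.143 × ln(234.3/246) = -1.714 J/K.
Phase change: ΔS₂ = −mL/T_tr = −246 × 11.7 / 234.3 = -12.28 J/K.
ΔS_total = (-1.714) + (-12.28) = -14 J/K.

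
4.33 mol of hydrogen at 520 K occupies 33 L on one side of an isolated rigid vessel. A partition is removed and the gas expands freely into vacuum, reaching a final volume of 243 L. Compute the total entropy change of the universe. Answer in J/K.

For an ideal gas in free expansion Q = 0 and W = 0, so T is unchanged.
Entropy is a state function; using a reversible isothermal path, ΔS_gas = nR ln(V₂/V₁) = 4.33 × 8.314 × ln(243/33) = 71.9 J/K.
The insulated surroundings exchange no heat, so ΔS_surr = 0 and ΔS_universe = ΔS_gas.

ΔS_universe = 71.9 J/K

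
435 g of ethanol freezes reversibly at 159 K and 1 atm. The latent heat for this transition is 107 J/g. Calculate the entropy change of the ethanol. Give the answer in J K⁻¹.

Heat released by the substance: Q = −mL = −435 × 107 = −46545 J.
At constant T, ΔS = Q_rev/T = −46545 / 159 = -293 J/K.

ΔS = -293 J/K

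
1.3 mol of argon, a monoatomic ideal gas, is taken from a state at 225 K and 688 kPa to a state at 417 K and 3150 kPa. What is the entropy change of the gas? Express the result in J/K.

ΔS = 0.228 J/K

ΔS = nC_p ln(T₂/T₁) − nR ln(P₂/P₁), with C_p = 5R/2 = 20.79 J mol⁻¹ K⁻¹ for a monoatomic ideal gas.
ΔS = 1.3 × [20.79 × ln(417/225) − 8.314 × ln(3150/688)] = 0.228 J/K.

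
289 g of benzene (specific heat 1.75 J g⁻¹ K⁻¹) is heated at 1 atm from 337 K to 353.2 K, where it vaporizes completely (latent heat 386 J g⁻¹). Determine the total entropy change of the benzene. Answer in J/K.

Warming step: ΔS₁ = m c ln(T_tr/T_i) = 289 × 1.75 × ln(353.2/337) = 23.75 J/K.
Phase change: ΔS₂ = +mL/T_tr = 289 × 386 / 353.2 = 315.8 J/K.
ΔS_total = (23.75) + (315.8) = 340 J/K.

ΔS = 340 J/K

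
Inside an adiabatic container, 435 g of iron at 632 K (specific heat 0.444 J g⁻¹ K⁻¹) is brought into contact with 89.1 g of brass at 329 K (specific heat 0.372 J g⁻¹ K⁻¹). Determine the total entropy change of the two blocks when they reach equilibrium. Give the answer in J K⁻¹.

ΔS_total = 5.16 J/K

Energy balance: T_f = (m₁c₁T₁ + m₂c₂T₂)/(m₁c₁ + m₂c₂) = 587.62 K.
ΔS₁ = m₁c₁ ln(T_f/T₁) = 193.14 × ln(587.62/632) = -14.06 J/K.
ΔS₂ = m₂c₂ ln(T_f/T₂) = 33.1452 × ln(587.62/329) = 19.22 J/K.
ΔS_total = -14.06 + 19.22 = 5.16 J/K.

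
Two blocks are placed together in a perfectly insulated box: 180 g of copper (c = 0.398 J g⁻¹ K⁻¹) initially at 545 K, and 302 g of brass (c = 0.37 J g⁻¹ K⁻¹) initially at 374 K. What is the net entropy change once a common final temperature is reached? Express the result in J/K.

ΔS_total = 3.16 J/K

Energy balance: T_f = (m₁c₁T₁ + m₂c₂T₂)/(m₁c₁ + m₂c₂) = 440.8 K.
ΔS₁ = m₁c₁ ln(T_f/T₁) = 71.64 × ln(440.8/545) = -15.2 J/K.
ΔS₂ = m₂c₂ ln(T_f/T₂) = 111.74 × ln(440.8/374) = 18.36 J/K.
ΔS_total = -15.2 + 18.36 = 3.16 J/K.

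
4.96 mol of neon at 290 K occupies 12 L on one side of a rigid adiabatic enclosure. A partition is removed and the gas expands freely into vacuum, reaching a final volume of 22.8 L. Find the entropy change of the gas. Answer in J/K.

ΔS_gas = 26.5 J/K

For an ideal gas in free expansion Q = 0 and W = 0, so T is unchanged.
Entropy is a state function; using a reversible isothermal path, ΔS_gas = nR ln(V₂/V₁) = 4.96 × 8.314 × ln(22.8/12) = 26.5 J/K.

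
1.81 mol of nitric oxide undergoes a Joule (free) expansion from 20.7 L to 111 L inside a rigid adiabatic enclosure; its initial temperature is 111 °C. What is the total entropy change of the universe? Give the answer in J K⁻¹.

No heat is exchanged and no work is done, so the ideal-gas temperature stays constant.
Entropy is a state function; using a reversible isothermal path, ΔS_gas = nR ln(V₂/V₁) = 1.81 × 8.314 × ln(111/20.7) = 25.3 J/K.
The insulated surroundings exchange no heat, so ΔS_surr = 0 and ΔS_universe = ΔS_gas.

ΔS_universe = 25.3 J/K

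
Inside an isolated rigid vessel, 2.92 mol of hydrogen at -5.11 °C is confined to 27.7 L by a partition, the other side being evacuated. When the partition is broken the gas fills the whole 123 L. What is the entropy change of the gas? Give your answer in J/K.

For an ideal gas in free expansion Q = 0 and W = 0, so T is unchanged.
Entropy is a state function; using a reversible isothermal path, ΔS_gas = nR ln(V₂/V₁) = 2.92 × 8.314 × ln(123/27.7) = 36.2 J/K.

ΔS_gas = 36.2 J/K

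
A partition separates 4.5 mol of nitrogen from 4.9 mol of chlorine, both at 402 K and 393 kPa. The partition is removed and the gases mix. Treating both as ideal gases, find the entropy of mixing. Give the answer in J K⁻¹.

ΔS_mix = 54.1 J/K

Mole fractions: x_A = 4.5/9.4 = 0.479, x_B = 0.521.
ΔS_mix = −R(n_A ln x_A + n_B ln x_B) = −8.314 × (4.5 ln 0.479 + 4.9 ln 0.521) = 54.1 J/K.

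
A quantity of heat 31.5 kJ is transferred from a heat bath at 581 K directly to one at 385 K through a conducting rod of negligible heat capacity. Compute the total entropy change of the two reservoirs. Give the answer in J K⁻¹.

ΔS_total = 27.6 J/K

ΔS_hot = −Q/T_H = −31500/581 = -54.22 J/K and ΔS_cold = +Q/T_C = 31500/385 = 81.82 J/K.
ΔS_total = -54.22 + 81.82 = 27.6 J/K, positive as the second law requires.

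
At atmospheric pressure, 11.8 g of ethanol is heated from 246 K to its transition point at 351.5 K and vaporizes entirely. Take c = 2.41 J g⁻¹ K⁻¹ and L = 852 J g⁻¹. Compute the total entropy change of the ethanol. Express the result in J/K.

Warming step: ΔS₁ = m c ln(T_tr/T_i) = 11.8 × 2.41 × ln(351.5/246) = 10.15 J/K.
Phase change: ΔS₂ = +mL/T_tr = 11.8 × 852 / 351.5 = 28.6 J/K.
ΔS_total = (10.15) + (28.6) = 38.8 J/K.

ΔS = 38.8 J/K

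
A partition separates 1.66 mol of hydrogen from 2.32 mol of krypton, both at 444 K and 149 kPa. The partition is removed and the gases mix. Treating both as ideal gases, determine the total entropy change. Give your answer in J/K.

ΔS_mix = 22.5 J/K

Mole fractions: x_A = 1.66/3.98 = 0.417, x_B = 0.583.
ΔS_mix = −R(n_A ln x_A + n_B ln x_B) = −8.314 × (1.66 ln 0.417 + 2.32 ln 0.583) = 22.5 J/K.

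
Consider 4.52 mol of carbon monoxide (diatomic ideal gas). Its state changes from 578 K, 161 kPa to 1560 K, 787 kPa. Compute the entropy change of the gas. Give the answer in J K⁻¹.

ΔS = 71 J/K

ΔS = nC_p ln(T₂/T₁) − nR ln(P₂/P₁), with C_p = 7R/2 = 29.1 J mol⁻¹ K⁻¹ for a diatomic ideal gas.
ΔS = 4.52 × [29.1 × ln(1560/578) − 8.314 × ln(787/161)] = 71 J/K.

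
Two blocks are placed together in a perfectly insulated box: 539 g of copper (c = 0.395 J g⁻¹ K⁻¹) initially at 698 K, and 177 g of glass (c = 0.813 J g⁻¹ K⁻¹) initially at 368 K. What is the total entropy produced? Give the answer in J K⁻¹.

Energy balance: T_f = (m₁c₁T₁ + m₂c₂T₂)/(m₁c₁ + m₂c₂) = 564.91 K.
ΔS₁ = m₁c₁ ln(T_f/T₁) = 212.905 × ln(564.91/698) = -45.04 J/K.
ΔS₂ = m₂c₂ ln(T_f/T₂) = 143.901 × ln(564.91/368) = 61.67 J/K.
ΔS_total = -45.04 + 61.67 = 16.6 J/K.

ΔS_total = 16.6 J/K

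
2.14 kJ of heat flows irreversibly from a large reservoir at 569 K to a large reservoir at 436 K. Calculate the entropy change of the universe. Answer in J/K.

ΔS_hot = −Q/T_H = −2140/569 = -3.761 J/K and ΔS_cold = +Q/T_C = 2140/436 = 4.908 J/K.
ΔS_total = -3.761 + 4.908 = 1.15 J/K, positive as the second law requires.

ΔS_total = 1.15 J/K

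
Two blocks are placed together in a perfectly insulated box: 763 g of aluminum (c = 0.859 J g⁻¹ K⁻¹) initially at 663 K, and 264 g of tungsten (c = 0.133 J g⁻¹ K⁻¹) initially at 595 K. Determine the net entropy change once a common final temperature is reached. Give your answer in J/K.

Energy balance: T_f = (m₁c₁T₁ + m₂c₂T₂)/(m₁c₁ + m₂c₂) = 659.54 K.
ΔS₁ = m₁c₁ ln(T_f/T₁) = 655.417 × ln(659.54/663) = -3.427 J/K.
ΔS₂ = m₂c₂ ln(T_f/T₂) = 35.112 × ln(659.54/595) = 3.616 J/K.
ΔS_total = -3.427 + 3.616 = 0.189 J/K.

ΔS_total = 0.189 J/K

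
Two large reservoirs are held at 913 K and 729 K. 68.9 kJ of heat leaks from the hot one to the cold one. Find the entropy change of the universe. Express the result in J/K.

ΔS_total = 19 J/K

ΔS_hot = −Q/T_H = −68900/913 = -75.47 J/K and ΔS_cold = +Q/T_C = 68900/729 = 94.51 J/K.
ΔS_total = -75.47 + 94.51 = 19 J/K, positive as the second law requires.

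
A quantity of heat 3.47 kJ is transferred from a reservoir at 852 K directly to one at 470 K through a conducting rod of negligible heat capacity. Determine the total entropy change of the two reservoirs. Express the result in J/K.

ΔS_hot = −Q/T_H = −3470/852 = -4.073 J/K and ΔS_cold = +Q/T_C = 3470/470 = 7.383 J/K.
ΔS_total = -4.073 + 7.383 = 3.31 J/K, positive as the second law requires.

ΔS_total = 3.31 J/K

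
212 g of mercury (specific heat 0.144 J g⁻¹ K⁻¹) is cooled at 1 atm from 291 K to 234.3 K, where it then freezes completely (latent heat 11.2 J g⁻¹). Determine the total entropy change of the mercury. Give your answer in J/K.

Cooling step: ΔS₁ = m c ln(T_tr/T_i) = 212 × 0.144 × ln(234.3/291) = -6.6161 J/K.
Phase change: ΔS₂ = −mL/T_tr = −212 × 11.2 / 234.3 = -10.134 J/K.
ΔS_total = (-6.6161) + (-10.134) = -16.8 J/K.

ΔS = -16.8 J/K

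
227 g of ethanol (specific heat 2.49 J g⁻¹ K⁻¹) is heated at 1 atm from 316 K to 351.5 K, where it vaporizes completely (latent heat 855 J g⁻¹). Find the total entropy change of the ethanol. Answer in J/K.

ΔS = 612 J/K

Warming step: ΔS₁ = m c ln(T_tr/T_i) = 227 × 2.49 × ln(351.5/316) = 60.18 J/K.
Phase change: ΔS₂ = +mL/T_tr = 227 × 855 / 351.5 = 552.2 J/K.
ΔS_total = (60.18) + (552.2) = 612 J/K.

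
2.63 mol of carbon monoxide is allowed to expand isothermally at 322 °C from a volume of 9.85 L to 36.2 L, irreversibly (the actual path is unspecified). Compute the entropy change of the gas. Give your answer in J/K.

Entropy is a state function, so ΔS_gas depends only on the end states.
For an isothermal ideal gas ΔS_gas = nR ln(V₂/V₁) = 2.63 × 8.314 × ln(36.2/9.85) = 28.5 J/K.

ΔS_gas = 28.5 J/K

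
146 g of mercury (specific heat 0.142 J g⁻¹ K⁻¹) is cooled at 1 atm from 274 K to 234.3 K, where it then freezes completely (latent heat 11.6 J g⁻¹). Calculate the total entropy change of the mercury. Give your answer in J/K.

Cooling step: ΔS₁ = m c ln(T_tr/T_i) = 146 × 0.142 × ln(234.3/274) = -3.245 J/K.
Phase change: ΔS₂ = −mL/T_tr = −146 × 11.6 / 234.3 = -7.228 J/K.
ΔS_total = (-3.245) + (-7.228) = -10.5 J/K.

ΔS = -10.5 J/K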